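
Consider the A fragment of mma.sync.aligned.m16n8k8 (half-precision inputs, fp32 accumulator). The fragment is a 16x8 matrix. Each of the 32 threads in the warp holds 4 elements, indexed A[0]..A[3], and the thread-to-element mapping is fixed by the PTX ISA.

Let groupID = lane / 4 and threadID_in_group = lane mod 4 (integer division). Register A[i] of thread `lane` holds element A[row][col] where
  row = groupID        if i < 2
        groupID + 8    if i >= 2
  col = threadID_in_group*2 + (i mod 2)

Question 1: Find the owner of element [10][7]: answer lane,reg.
r=10⇒gr=2,Rb=1  c=7⇒th=3,odd=1
L=2*4+3=11  i=1*2+1=3

11,3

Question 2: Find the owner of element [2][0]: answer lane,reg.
8,0

r=2->g=2,rb=0  c=0->t=0,b0=0
L=2*4+0=8  i=0*2+0=0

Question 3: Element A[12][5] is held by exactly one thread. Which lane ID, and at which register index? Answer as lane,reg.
r=12->g=4,rb=1  c=5->t=2,b0=1
L=4*4+2=18  i=1*2+1=3

18,3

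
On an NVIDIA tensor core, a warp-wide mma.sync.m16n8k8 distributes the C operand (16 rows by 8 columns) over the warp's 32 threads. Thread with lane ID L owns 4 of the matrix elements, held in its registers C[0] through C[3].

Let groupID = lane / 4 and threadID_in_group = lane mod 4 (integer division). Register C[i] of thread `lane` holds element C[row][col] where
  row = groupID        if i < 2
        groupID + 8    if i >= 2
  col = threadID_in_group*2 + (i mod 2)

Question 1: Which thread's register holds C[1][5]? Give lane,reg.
6,1

r: 1->gid=1,r8=0  c: 5->tid=2,i&1=1
L=1*4+2=6  i=0*2+1=1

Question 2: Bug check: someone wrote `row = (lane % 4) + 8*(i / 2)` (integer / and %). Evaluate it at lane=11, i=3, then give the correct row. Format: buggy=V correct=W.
buggy=11 correct=10

`(lane % 4) + 8*(i / 2)`[11,3]=>11
lane 11: grp=2 (11/4), tig=3 (11%4)
i=3: r=2+8=10, c=3*2+1=7
row: 11 vs 10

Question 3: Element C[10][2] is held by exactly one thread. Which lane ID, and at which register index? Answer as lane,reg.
9,2

r=10→G=2,rhi=1  c=2→T=1,p=0
L=2*4+1=9  i=1*2+0=2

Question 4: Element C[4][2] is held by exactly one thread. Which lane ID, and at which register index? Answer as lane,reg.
17,0

r: 4->gid=4,r8=0  c: 2->tid=1,i&1=0
L=4*4+1=17  i=0*2+0=0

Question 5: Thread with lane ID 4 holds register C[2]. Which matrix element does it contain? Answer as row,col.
lane 4->4/4=1, 4 mod 4=0
i=2  r:1+8->9  c:2·0+0->0

9,0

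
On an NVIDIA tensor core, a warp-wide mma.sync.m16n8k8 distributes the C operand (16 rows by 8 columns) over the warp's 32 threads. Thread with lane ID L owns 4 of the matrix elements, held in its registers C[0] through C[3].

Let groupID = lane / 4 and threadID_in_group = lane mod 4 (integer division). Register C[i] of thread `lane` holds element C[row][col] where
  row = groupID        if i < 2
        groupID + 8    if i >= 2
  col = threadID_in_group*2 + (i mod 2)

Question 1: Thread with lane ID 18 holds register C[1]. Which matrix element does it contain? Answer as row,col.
4,5

lane 18→18/4=4, 18 mod 4=2
i=1  r:4+0→4  c:2·2+1→5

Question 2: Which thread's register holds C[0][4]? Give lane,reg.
r: 0->gid=0,r8=0  c: 4->tid=2,i&1=0
L=0*4+2=2  i=0*2+0=0

2,0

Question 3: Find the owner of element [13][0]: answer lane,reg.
r: 13->gid=5,r8=1  c: 0->tid=0,i&1=0
L=5*4+0=20  i=1*2+0=2

20,2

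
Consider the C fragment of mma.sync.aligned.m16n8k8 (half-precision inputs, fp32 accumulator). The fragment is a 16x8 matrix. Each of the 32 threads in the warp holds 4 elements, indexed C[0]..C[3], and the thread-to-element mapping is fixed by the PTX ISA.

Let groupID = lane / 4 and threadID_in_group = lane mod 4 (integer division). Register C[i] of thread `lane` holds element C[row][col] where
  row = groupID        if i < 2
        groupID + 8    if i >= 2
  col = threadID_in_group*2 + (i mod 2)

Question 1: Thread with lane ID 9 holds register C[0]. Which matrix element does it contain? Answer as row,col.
2,2

9: gr=2,th=1
[0] (2+0,1*2+0) = (2,2)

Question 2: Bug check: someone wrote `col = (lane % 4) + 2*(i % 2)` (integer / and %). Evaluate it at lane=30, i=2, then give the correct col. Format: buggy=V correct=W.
buggy=2 correct=4

`(lane % 4) + 2*(i % 2)`[30,2]→2
L=30→G=30>>2=7, T=30&3=2
[2]→row 7+8=15  col 2·2+0=4
col: 2 vs 4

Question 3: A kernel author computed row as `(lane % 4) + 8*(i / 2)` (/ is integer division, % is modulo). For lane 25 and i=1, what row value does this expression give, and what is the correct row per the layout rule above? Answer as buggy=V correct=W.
`(lane % 4) + 8*(i / 2)`[25,1]→1
25: G=6,T=1
[1] (6+0,1*2+1) = (6,3)
row: 1 vs 6

buggy=1 correct=6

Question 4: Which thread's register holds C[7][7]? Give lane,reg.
31,1

r: 7->gid=7,r8=0  c: 7->tid=3,i&1=1
L=7*4+3=31  i=0*2+1=1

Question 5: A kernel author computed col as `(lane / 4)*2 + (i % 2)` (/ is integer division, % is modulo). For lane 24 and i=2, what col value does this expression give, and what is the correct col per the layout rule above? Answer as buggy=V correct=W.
`(lane / 4)*2 + (i % 2)`[24,2]=>12
24: grp=6,tig=0
[2] (6+8,0*2+0) = (14,0)
col: 12 vs 0

buggy=12 correct=0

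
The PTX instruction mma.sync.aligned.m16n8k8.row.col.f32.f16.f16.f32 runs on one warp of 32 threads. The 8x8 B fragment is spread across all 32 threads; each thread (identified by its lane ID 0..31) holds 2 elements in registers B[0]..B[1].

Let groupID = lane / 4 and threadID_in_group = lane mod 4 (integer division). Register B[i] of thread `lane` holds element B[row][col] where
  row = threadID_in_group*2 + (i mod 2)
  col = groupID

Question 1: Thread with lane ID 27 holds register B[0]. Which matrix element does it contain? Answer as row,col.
6,6

27: grp=6,tig=3
[0] (3*2+0,6) = (6,6)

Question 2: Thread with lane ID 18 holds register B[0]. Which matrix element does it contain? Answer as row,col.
4,4

18: grp=4,tig=2
[0] (2*2+0,4) = (4,4)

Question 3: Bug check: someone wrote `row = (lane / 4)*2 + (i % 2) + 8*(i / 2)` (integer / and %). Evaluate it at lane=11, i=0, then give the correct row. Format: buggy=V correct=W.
buggy=4 correct=6

`(lane / 4)*2 + (i % 2) + 8*(i / 2)`[11,0]->4
lane 11: g=2 (11/4), t=3 (11%4)
i=0: r=3*2+0=6, c=g=2
row: 4 vs 6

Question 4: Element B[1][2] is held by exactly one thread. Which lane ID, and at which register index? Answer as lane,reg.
c=2->g=2  r=1->t=0,b0=1
L=2*4+0=8  i=1=1

8,1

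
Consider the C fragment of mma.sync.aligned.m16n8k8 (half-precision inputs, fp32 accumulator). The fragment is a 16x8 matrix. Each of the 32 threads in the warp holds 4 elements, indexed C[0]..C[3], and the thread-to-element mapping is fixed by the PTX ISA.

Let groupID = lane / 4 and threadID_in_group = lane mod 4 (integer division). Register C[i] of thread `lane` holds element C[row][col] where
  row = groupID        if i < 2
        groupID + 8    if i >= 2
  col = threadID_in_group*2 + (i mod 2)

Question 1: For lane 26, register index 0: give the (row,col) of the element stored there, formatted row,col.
lane 26→26/4=6, 26 mod 4=2
i=0  r:6+0→6  c:2·2+0→4

6,4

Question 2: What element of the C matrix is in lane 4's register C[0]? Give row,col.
L=4->g=4>>2=1, t=4&3=0
[0]->row 1+0=1  col 0·2+0=0

1,0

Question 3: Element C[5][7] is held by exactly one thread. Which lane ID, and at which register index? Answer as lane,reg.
23,1

r:5=>grp=5,rB=0  c:7=>tig=3,lo=1
L=5*4+3=23  i=0*2+1=1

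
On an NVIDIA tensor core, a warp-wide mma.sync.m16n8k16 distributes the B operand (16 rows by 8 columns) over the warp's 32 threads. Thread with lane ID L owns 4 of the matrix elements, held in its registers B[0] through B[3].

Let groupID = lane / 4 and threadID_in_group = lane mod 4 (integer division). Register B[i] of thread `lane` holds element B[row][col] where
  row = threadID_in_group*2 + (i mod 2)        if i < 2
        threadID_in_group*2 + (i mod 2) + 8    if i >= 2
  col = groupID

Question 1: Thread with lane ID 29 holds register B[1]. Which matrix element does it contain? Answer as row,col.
29: G=7,T=1
[1] (1*2+1+0,7) = (3,7)

3,7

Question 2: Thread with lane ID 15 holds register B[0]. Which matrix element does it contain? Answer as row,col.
lane 15→15/4=3, 15 mod 4=3
i=0  r:2·3+0+0→6  c:3

6,3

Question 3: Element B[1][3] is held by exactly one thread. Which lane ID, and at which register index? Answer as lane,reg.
12,1

c=3->g=3  r=1->rb=0,t=0,b0=1
L=3*4+0=12  i=0*2+1=1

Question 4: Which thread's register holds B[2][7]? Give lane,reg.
29,0

c=7⇒gr=7  r=2⇒Rb=0,th=1,odd=0
L=7*4+1=29  i=0*2+0=0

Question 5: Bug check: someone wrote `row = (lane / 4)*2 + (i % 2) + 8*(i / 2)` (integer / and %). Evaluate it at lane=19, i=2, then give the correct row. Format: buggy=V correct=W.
`(lane / 4)*2 + (i % 2) + 8*(i / 2)`[19,2]→16
lane 19: G=4 (19/4), T=3 (19%4)
i=2: r=3*2+0+8=14, c=G=4
row: 16 vs 14

buggy=16 correct=14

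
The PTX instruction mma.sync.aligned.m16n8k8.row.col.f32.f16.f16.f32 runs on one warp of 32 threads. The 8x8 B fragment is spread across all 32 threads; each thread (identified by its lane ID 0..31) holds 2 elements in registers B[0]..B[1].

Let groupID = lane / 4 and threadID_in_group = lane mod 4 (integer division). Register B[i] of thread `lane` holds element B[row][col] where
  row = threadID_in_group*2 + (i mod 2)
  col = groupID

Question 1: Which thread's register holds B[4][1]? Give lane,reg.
6,0

c=1→G=1  r=4→T=2,p=0
L=1*4+2=6  i=0=0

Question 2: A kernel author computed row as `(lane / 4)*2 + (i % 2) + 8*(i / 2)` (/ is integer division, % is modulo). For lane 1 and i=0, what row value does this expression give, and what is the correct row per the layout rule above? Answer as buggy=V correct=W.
buggy=0 correct=2

`(lane / 4)*2 + (i % 2) + 8*(i / 2)`[1,0]⇒0
1: gr=0,th=1
[0] (1*2+0,0) = (2,0)
row: 0 vs 2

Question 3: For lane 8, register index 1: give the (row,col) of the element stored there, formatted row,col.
L=8→G=8>>2=2, T=8&3=0
[1]→row 0·2+1=1  col G=2

1,2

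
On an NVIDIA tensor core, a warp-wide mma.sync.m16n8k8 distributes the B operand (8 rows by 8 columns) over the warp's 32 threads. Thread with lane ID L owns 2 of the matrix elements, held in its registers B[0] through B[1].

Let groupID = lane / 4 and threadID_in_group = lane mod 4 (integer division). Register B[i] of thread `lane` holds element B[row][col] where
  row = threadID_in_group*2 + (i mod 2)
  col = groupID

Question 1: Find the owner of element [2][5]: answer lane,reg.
c=5->g=5  r=2->t=1,b0=0
L=5*4+1=21  i=0=0

21,0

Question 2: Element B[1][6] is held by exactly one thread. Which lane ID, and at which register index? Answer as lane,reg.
c:6=>grp=6  r:1=>tig=0,lo=1
L=6*4+0=24  i=1=1

24,1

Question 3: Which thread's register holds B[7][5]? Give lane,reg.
c:5=>grp=5  r:7=>tig=3,lo=1
L=5*4+3=23  i=1=1

23,1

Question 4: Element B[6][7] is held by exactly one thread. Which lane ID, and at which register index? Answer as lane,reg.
31,0

c: 7->gid=7  r: 6->tid=3,i&1=0
L=7*4+3=31  i=0=0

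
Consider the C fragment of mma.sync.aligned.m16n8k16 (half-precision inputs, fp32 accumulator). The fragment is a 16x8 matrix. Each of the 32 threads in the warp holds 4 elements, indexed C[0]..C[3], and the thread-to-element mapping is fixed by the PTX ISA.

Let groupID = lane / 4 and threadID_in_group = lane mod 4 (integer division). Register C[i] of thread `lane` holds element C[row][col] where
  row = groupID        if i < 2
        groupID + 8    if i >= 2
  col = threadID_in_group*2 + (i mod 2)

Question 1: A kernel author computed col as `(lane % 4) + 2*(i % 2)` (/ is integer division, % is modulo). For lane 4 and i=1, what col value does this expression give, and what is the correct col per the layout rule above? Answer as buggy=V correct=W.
buggy=2 correct=1

`(lane % 4) + 2*(i % 2)`[4,1]⇒2
lane 4: gr=1 (4/4), th=0 (4%4)
i=1: r=1+0=1, c=0*2+1=1
col: 2 vs 1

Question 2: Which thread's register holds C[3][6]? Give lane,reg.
r=3→G=3,rhi=0  c=6→T=3,p=0
L=3*4+3=15  i=0*2+0=0

15,0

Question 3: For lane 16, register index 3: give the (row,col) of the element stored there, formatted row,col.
12,1

lane 16->16/4=4, 16 mod 4=0
i=3  r:4+8->12  c:2·0+1->1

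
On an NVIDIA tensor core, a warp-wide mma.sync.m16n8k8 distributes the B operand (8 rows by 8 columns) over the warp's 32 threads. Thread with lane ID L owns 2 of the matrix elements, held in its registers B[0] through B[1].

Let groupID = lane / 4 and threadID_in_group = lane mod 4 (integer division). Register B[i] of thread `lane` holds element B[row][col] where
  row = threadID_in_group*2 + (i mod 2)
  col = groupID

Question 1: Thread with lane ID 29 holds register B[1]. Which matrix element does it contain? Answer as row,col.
3,7

29: grp=7,tig=1
[1] (1*2+1,7) = (3,7)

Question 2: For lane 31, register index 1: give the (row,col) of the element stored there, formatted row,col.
7,7

L=31=>grp=31>>2=7, tig=31&3=3
[1]=>row 3·2+1=7  col grp=7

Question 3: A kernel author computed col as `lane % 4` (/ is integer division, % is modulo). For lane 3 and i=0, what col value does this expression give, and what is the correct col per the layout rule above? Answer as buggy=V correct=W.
buggy=3 correct=0

`lane % 4`[3,0]->3
lane 3: gid=0 (3/4), tid=3 (3%4)
i=0: r=3*2+0=6, c=gid=0
col: 3 vs 0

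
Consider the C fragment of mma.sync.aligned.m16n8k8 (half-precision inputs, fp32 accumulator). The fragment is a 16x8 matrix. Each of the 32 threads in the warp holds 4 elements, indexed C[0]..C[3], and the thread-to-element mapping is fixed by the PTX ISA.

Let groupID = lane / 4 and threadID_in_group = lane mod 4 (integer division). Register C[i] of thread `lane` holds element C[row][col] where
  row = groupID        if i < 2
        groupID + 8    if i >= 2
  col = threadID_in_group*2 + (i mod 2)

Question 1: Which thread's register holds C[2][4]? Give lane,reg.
10,0

r=2→G=2,rhi=0  c=4→T=2,p=0
L=2*4+2=10  i=0*2+0=0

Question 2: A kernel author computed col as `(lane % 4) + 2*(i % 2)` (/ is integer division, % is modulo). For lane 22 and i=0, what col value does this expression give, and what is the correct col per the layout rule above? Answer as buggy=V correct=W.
buggy=2 correct=4

`(lane % 4) + 2*(i % 2)`[22,0]=>2
22: grp=5,tig=2
[0] (5+0,2*2+0) = (5,4)
col: 2 vs 4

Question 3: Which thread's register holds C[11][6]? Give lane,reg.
15,2

r=11⇒gr=3,Rb=1  c=6⇒th=3,odd=0
L=3*4+3=15  i=1*2+0=2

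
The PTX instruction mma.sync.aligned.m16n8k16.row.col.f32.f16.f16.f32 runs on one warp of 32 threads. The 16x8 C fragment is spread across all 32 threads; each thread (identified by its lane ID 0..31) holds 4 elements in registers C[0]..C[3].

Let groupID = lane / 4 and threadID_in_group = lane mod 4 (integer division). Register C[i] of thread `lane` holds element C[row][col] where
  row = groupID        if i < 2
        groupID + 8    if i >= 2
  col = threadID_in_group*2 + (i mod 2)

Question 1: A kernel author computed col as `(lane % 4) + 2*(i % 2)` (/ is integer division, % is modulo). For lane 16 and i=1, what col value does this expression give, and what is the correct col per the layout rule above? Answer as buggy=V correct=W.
`(lane % 4) + 2*(i % 2)`[16,1]⇒2
lane 16⇒16/4=4, 16 mod 4=0
i=1  r:4+0⇒4  c:2·0+1⇒1
col: 2 vs 1

buggy=2 correct=1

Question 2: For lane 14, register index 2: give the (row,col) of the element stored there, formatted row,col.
L=14=>grp=14>>2=3, tig=14&3=2
[2]=>row 3+8=11  col 2·2+0=4

11,4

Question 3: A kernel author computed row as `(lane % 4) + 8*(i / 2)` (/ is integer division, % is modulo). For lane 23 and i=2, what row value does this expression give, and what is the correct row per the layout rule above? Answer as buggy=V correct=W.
buggy=11 correct=13

`(lane % 4) + 8*(i / 2)`[23,2]=>11
lane 23=>23/4=5, 23 mod 4=3
i=2  r:5+8=>13  c:2·3+0=>6
row: 11 vs 13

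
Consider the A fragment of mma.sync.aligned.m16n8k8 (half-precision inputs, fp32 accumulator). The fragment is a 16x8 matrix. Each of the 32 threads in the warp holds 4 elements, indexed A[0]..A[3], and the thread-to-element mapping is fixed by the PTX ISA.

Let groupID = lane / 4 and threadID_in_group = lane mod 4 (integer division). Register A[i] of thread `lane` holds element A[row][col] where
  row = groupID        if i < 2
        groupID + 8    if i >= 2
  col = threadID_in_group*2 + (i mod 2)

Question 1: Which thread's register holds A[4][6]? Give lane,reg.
19,0

r:4=>grp=4,rB=0  c:6=>tig=3,lo=0
L=4*4+3=19  i=0*2+0=0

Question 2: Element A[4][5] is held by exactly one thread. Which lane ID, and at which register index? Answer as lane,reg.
18,1

r:4=>grp=4,rB=0  c:5=>tig=2,lo=1
L=4*4+2=18  i=0*2+1=1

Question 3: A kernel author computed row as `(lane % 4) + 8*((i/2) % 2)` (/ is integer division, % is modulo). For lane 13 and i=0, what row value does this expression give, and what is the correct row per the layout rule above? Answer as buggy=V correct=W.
buggy=1 correct=3

`(lane % 4) + 8*((i/2) % 2)`[13,0]->1
lane 13: gid=3 (13/4), tid=1 (13%4)
i=0: r=3+0=3, c=1*2+0=2
row: 1 vs 3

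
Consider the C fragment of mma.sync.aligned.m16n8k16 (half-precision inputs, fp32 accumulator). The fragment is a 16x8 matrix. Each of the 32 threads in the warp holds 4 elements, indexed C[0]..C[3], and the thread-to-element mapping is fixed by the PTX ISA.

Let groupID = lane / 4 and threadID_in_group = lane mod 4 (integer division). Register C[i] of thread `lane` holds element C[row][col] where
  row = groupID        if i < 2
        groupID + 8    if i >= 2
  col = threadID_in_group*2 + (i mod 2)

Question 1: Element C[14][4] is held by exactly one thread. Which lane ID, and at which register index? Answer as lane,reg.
r=14->g=6,rb=1  c=4->t=2,b0=0
L=6*4+2=26  i=1*2+0=2

26,2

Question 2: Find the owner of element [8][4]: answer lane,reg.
r=8->g=0,rb=1  c=4->t=2,b0=0
L=0*4+2=2  i=1*2+0=2

2,2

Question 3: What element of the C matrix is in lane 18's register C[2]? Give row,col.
L=18=>grp=18>>2=4, tig=18&3=2
[2]=>row 4+8=12  col 2·2+0=4

12,4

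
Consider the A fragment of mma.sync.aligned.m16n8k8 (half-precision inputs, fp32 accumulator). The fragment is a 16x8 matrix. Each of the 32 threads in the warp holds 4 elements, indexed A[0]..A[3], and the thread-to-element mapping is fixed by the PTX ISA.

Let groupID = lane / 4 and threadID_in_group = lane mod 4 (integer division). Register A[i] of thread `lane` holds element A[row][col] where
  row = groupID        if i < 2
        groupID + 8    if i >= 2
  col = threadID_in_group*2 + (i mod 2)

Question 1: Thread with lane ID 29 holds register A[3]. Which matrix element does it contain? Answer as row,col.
lane 29: gr=7 (29/4), th=1 (29%4)
i=3: r=7+8=15, c=1*2+1=3

15,3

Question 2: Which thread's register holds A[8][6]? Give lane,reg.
3,2

r=8⇒gr=0,Rb=1  c=6⇒th=3,odd=0
L=0*4+3=3  i=1*2+0=2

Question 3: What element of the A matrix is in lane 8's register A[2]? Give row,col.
10,0

lane 8: grp=2 (8/4), tig=0 (8%4)
i=2: r=2+8=10, c=0*2+0=0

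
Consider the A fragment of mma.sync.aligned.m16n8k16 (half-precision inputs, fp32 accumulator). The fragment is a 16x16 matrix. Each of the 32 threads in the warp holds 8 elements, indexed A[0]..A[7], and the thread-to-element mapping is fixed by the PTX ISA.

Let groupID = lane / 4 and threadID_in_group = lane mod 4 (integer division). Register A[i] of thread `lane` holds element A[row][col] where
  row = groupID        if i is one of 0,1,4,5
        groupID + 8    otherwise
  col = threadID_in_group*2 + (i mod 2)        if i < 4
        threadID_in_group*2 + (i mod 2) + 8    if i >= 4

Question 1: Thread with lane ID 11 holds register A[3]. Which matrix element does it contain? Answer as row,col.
10,7

L=11->g=11>>2=2, t=11&3=3
[3]->row 2+8=10  col 3·2+1+0=7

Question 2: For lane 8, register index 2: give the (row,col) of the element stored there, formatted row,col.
10,0

lane 8=>8/4=2, 8 mod 4=0
i=2  r:2+8=>10  c:2·0+0+0=>0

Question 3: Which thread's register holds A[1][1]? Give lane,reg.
4,1

r:1=>grp=1,rB=0  c:1=>cB=0,tig=0,lo=1
L=1*4+0=4  i=0*4+0*2+1=1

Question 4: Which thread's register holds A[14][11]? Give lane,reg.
r=14→G=6,rhi=1  c=11→chi=1,T=1,p=1
L=6*4+1=25  i=1*4+1*2+1=7

25,7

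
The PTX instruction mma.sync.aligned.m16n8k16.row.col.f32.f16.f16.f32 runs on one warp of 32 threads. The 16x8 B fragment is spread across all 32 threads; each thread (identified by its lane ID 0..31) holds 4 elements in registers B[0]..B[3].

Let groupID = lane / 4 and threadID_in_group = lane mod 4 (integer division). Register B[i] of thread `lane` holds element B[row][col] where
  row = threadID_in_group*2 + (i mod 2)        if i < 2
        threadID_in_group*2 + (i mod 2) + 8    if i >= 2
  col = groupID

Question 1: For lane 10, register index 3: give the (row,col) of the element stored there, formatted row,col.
13,2

lane 10→10/4=2, 10 mod 4=2
i=3  r:2·2+1+8→13  c:2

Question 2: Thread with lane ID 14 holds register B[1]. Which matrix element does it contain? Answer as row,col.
lane 14: gr=3 (14/4), th=2 (14%4)
i=1: r=2*2+1+0=5, c=gr=3

5,3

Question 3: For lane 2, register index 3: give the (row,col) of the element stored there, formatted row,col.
lane 2: g=0 (2/4), t=2 (2%4)
i=3: r=2*2+1+8=13, c=g=0

13,0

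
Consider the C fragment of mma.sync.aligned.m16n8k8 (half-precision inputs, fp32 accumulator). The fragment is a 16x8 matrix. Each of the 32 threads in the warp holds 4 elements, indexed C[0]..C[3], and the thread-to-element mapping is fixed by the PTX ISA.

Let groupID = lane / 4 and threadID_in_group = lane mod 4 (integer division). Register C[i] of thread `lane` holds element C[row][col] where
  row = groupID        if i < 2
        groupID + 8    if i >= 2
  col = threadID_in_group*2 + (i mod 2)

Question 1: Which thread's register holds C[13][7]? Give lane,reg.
r:13=>grp=5,rB=1  c:7=>tig=3,lo=1
L=5*4+3=23  i=1*2+1=3

23,3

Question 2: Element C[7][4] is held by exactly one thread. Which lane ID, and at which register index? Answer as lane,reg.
r: 7->gid=7,r8=0  c: 4->tid=2,i&1=0
L=7*4+2=30  i=0*2+0=0

30,0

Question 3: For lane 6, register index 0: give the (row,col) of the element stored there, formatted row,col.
L=6⇒gr=6>>2=1, th=6&3=2
[0]⇒row 1+0=1  col 2·2+0=4

1,4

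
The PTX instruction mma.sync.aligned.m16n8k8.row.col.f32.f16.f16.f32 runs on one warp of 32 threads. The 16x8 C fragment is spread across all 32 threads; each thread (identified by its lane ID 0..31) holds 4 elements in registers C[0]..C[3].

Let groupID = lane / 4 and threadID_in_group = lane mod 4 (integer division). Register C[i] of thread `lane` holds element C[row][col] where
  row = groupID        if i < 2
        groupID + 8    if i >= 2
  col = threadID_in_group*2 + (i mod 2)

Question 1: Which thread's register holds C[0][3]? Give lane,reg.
r=0⇒gr=0,Rb=0  c=3⇒th=1,odd=1
L=0*4+1=1  i=0*2+1=1

1,1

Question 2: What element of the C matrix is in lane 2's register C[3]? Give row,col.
8,5

L=2⇒gr=2>>2=0, th=2&3=2
[3]⇒row 0+8=8  col 2·2+1=5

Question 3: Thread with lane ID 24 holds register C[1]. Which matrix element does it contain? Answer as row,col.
6,1

lane 24: grp=6 (24/4), tig=0 (24%4)
i=1: r=6+0=6, c=0*2+1=1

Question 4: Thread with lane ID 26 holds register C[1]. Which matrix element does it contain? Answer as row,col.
6,5

L=26→G=26>>2=6, T=26&3=2
[1]→row 6+0=6  col 2·2+1=5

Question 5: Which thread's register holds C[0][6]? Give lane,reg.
r:0=>grp=0,rB=0  c:6=>tig=3,lo=0
L=0*4+3=3  i=0*2+0=0

3,0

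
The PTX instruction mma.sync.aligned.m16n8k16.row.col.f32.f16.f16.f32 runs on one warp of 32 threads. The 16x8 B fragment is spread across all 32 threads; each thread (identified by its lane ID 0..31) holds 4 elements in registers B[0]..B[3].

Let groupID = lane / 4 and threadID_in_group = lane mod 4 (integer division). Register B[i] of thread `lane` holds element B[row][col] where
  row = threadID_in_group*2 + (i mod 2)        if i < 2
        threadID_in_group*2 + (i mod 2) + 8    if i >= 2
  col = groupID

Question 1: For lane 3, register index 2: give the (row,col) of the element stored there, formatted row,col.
14,0

3: G=0,T=3
[2] (3*2+0+8,0) = (14,0)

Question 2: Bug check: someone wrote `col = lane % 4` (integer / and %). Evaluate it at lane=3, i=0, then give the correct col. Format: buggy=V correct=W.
buggy=3 correct=0

`lane % 4`[3,0]⇒3
lane 3: gr=0 (3/4), th=3 (3%4)
i=0: r=3*2+0+0=6, c=gr=0
col: 3 vs 0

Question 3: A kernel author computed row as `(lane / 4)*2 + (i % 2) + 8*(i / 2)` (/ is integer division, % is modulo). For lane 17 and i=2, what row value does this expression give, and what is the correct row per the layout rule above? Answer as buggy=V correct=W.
buggy=16 correct=10

`(lane / 4)*2 + (i % 2) + 8*(i / 2)`[17,2]=>16
lane 17=>17/4=4, 17 mod 4=1
i=2  r:2·1+0+8=>10  c:4
row: 16 vs 10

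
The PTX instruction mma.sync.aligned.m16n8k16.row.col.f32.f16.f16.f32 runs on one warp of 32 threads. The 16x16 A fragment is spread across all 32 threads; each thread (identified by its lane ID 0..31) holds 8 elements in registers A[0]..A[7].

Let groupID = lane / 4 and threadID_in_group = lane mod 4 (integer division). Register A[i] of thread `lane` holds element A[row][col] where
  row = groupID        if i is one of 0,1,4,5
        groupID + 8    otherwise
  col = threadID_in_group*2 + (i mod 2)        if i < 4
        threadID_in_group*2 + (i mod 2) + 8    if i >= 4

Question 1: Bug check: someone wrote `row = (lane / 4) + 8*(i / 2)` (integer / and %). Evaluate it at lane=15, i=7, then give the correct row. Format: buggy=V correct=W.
buggy=27 correct=11

`(lane / 4) + 8*(i / 2)`[15,7]→27
15: G=3,T=3
[7] (3+8,3*2+1+8) = (11,15)
row: 27 vs 11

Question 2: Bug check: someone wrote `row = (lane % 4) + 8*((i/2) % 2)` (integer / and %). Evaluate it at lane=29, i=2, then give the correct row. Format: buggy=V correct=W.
buggy=9 correct=15

`(lane % 4) + 8*((i/2) % 2)`[29,2]=>9
L=29=>grp=29>>2=7, tig=29&3=1
[2]=>row 7+8=15  col 1·2+0+0=2
row: 9 vs 15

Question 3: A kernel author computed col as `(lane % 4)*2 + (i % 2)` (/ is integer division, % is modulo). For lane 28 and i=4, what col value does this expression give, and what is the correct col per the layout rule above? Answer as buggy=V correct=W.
buggy=0 correct=8

`(lane % 4)*2 + (i % 2)`[28,4]->0
L=28->g=28>>2=7, t=28&3=0
[4]->row 7+0=7  col 0·2+0+8=8
col: 0 vs 8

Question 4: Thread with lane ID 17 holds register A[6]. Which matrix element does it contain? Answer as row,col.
lane 17: gr=4 (17/4), th=1 (17%4)
i=6: r=4+8=12, c=1*2+0+8=10

12,10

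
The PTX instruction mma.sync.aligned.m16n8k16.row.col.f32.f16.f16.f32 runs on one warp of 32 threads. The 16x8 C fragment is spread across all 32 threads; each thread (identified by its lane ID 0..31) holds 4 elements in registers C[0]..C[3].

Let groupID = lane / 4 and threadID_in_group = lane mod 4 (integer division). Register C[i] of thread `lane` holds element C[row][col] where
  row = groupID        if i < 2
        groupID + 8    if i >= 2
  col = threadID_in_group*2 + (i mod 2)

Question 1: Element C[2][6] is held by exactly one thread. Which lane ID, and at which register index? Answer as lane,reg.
11,0

r=2⇒gr=2,Rb=0  c=6⇒th=3,odd=0
L=2*4+3=11  i=0*2+0=0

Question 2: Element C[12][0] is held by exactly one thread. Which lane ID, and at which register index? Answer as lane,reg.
16,2

r:12=>grp=4,rB=1  c:0=>tig=0,lo=0
L=4*4+0=16  i=1*2+0=2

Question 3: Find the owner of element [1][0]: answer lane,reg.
r=1->g=1,rb=0  c=0->t=0,b0=0
L=1*4+0=4  i=0*2+0=0

4,0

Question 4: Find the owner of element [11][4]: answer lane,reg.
r=11->g=3,rb=1  c=4->t=2,b0=0
L=3*4+2=14  i=1*2+0=2

14,2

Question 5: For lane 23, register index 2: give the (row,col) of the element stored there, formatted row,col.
23: G=5,T=3
[2] (5+8,3*2+0) = (13,6)

13,6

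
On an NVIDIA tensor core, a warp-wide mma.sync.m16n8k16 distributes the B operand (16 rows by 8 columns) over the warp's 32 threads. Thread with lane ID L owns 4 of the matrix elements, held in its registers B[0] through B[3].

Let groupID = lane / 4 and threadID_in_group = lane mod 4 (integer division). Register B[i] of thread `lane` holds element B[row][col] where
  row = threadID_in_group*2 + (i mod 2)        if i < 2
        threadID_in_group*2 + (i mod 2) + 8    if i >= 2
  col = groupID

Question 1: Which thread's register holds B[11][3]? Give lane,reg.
13,3

c: 3->gid=3  r: 11->r8=1,tid=1,i&1=1
L=3*4+1=13  i=1*2+1=3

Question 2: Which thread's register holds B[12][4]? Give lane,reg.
c:4=>grp=4  r:12=>rB=1,tig=2,lo=0
L=4*4+2=18  i=1*2+0=2

18,2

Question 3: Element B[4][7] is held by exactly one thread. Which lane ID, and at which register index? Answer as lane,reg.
30,0

c=7→G=7  r=4→rhi=0,T=2,p=0
L=7*4+2=30  i=0*2+0=0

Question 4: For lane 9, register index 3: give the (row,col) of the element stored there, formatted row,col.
L=9→G=9>>2=2, T=9&3=1
[3]→row 1·2+1+8=11  col G=2

11,2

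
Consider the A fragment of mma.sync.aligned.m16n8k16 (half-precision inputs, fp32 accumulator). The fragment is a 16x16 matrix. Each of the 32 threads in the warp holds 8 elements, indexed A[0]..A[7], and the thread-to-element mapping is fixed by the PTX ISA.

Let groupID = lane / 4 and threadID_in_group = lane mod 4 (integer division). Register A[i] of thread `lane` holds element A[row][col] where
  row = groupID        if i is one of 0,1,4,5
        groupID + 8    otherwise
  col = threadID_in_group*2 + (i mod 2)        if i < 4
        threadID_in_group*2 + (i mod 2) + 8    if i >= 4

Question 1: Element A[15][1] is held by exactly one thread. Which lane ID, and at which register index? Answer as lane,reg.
28,3

r: 15->gid=7,r8=1  c: 1->c8=0,tid=0,i&1=1
L=7*4+0=28  i=0*4+1*2+1=3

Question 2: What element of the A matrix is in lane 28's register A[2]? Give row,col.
L=28->g=28>>2=7, t=28&3=0
[2]->row 7+8=15  col 0·2+0+0=0

15,0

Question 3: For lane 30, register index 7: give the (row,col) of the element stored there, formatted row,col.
lane 30: gr=7 (30/4), th=2 (30%4)
i=7: r=7+8=15, c=2*2+1+8=13

15,13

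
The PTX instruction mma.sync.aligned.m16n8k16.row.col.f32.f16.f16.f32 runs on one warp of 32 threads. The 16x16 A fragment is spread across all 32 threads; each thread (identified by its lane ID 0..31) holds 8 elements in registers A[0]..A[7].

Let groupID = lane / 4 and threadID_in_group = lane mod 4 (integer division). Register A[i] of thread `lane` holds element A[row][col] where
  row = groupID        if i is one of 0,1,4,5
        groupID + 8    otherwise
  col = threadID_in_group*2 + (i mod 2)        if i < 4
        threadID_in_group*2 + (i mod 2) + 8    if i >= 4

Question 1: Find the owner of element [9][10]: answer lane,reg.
r=9->g=1,rb=1  c=10->cb=1,t=1,b0=0
L=1*4+1=5  i=1*4+1*2+0=6

5,6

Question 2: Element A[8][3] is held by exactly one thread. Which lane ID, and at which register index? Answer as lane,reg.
1,3

r=8⇒gr=0,Rb=1  c=3⇒Cb=0,th=1,odd=1
L=0*4+1=1  i=0*4+1*2+1=3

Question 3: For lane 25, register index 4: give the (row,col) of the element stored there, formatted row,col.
25: gid=6,tid=1
[4] (6+0,1*2+0+8) = (6,10)

6,10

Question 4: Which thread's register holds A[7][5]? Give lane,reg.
30,1

r=7->g=7,rb=0  c=5->cb=0,t=2,b0=1
L=7*4+2=30  i=0*4+0*2+1=1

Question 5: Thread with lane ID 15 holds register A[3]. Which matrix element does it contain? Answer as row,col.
lane 15: gid=3 (15/4), tid=3 (15%4)
i=3: r=3+8=11, c=3*2+1+0=7

11,7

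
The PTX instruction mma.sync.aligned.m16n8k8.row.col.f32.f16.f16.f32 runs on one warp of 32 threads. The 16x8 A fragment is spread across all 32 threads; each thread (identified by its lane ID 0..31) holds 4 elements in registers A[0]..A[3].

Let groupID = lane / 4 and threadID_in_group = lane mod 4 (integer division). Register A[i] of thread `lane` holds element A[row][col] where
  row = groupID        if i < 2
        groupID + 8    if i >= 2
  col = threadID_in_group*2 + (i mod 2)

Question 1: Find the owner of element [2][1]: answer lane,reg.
8,1

r=2->g=2,rb=0  c=1->t=0,b0=1
L=2*4+0=8  i=0*2+1=1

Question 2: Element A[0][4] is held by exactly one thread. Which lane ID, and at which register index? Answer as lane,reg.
2,0

r:0=>grp=0,rB=0  c:4=>tig=2,lo=0
L=0*4+2=2  i=0*2+0=0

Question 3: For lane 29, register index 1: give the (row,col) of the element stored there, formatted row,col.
7,3

lane 29⇒29/4=7, 29 mod 4=1
i=1  r:7+0⇒7  c:2·1+1⇒3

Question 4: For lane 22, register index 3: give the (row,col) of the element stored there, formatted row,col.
L=22⇒gr=22>>2=5, th=22&3=2
[3]⇒row 5+8=13  col 2·2+1=5

13,5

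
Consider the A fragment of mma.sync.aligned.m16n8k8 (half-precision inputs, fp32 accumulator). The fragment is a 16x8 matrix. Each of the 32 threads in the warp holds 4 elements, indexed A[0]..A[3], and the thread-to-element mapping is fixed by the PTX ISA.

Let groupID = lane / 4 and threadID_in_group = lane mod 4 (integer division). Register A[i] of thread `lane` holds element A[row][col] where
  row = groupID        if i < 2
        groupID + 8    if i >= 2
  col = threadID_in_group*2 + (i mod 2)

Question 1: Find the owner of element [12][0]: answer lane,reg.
16,2

r=12→G=4,rhi=1  c=0→T=0,p=0
L=4*4+0=16  i=1*2+0=2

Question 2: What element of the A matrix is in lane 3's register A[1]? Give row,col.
0,7

3: G=0,T=3
[1] (0+0,3*2+1) = (0,7)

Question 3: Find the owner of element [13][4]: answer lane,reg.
22,2

r: 13->gid=5,r8=1  c: 4->tid=2,i&1=0
L=5*4+2=22  i=1*2+0=2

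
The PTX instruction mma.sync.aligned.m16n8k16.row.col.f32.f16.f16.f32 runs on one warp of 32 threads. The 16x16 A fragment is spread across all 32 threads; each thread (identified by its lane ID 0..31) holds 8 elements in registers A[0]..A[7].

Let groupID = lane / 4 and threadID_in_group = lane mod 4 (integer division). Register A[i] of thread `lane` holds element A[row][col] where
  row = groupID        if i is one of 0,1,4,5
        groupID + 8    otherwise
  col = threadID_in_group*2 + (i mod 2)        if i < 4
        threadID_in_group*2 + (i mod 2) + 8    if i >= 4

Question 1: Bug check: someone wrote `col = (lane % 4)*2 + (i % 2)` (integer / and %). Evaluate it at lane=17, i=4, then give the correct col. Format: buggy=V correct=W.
buggy=2 correct=10

`(lane % 4)*2 + (i % 2)`[17,4]⇒2
L=17⇒gr=17>>2=4, th=17&3=1
[4]⇒row 4+0=4  col 1·2+0+8=10
col: 2 vs 10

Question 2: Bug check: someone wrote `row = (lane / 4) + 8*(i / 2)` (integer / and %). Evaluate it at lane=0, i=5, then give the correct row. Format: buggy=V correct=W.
buggy=16 correct=0

`(lane / 4) + 8*(i / 2)`[0,5]->16
L=0->g=0>>2=0, t=0&3=0
[5]->row 0+0=0  col 0·2+1+8=9
row: 16 vs 0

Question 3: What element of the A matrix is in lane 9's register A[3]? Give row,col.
L=9→G=9>>2=2, T=9&3=1
[3]→row 2+8=10  col 1·2+1+0=3

10,3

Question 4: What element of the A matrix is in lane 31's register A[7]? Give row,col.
L=31=>grp=31>>2=7, tig=31&3=3
[7]=>row 7+8=15  col 3·2+1+8=15

15,15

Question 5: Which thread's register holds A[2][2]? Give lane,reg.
r=2⇒gr=2,Rb=0  c=2⇒Cb=0,th=1,odd=0
L=2*4+1=9  i=0*4+0*2+0=0

9,0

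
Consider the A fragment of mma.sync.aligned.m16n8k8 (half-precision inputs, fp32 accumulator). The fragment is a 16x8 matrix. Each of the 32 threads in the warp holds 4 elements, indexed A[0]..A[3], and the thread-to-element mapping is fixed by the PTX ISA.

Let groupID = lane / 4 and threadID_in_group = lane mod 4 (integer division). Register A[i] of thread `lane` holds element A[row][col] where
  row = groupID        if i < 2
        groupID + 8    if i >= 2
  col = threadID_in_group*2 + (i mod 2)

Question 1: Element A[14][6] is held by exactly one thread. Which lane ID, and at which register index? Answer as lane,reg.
27,2

r: 14->gid=6,r8=1  c: 6->tid=3,i&1=0
L=6*4+3=27  i=1*2+0=2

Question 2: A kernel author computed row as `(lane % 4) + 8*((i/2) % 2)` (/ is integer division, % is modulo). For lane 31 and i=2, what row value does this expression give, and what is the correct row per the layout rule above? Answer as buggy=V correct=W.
buggy=11 correct=15

`(lane % 4) + 8*((i/2) % 2)`[31,2]->11
lane 31->31/4=7, 31 mod 4=3
i=2  r:7+8->15  c:2·3+0->6
row: 11 vs 15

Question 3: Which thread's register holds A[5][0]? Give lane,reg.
20,0

r:5=>grp=5,rB=0  c:0=>tig=0,lo=0
L=5*4+0=20  i=0*2+0=0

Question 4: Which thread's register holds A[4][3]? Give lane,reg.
17,1

r=4⇒gr=4,Rb=0  c=3⇒th=1,odd=1
L=4*4+1=17  i=0*2+1=1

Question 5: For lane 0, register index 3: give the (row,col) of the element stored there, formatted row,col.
8,1

L=0->g=0>>2=0, t=0&3=0
[3]->row 0+8=8  col 0·2+1=1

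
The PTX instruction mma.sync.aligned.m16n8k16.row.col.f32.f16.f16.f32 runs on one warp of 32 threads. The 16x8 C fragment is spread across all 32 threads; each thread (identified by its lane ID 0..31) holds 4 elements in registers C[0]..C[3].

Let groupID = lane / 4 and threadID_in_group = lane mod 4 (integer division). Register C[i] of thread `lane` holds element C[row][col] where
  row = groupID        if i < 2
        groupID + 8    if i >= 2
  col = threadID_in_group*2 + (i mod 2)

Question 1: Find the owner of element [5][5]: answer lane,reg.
22,1

r: 5->gid=5,r8=0  c: 5->tid=2,i&1=1
L=5*4+2=22  i=0*2+1=1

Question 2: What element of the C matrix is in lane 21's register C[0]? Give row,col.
L=21=>grp=21>>2=5, tig=21&3=1
[0]=>row 5+0=5  col 1·2+0=2

5,2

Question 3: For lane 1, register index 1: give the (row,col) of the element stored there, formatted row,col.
0,3

lane 1: gr=0 (1/4), th=1 (1%4)
i=1: r=0+0=0, c=1*2+1=3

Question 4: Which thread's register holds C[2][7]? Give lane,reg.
11,1

r: 2->gid=2,r8=0  c: 7->tid=3,i&1=1
L=2*4+3=11  i=0*2+1=1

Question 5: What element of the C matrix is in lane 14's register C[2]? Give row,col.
L=14⇒gr=14>>2=3, th=14&3=2
[2]⇒row 3+8=11  col 2·2+0=4

11,4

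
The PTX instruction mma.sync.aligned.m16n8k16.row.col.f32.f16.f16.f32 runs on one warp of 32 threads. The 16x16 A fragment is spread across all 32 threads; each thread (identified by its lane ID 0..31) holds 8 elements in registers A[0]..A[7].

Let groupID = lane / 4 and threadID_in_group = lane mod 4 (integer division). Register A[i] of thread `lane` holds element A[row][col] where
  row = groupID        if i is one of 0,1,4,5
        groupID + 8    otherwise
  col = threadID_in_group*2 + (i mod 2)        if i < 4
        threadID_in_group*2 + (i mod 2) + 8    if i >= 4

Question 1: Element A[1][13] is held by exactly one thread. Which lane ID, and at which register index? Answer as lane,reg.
r=1⇒gr=1,Rb=0  c=13⇒Cb=1,th=2,odd=1
L=1*4+2=6  i=1*4+0*2+1=5

6,5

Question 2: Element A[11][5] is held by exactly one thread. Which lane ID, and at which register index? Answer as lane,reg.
14,3

r:11=>grp=3,rB=1  c:5=>cB=0,tig=2,lo=1
L=3*4+2=14  i=0*4+1*2+1=3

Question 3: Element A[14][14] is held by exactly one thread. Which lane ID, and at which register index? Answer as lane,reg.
r=14→G=6,rhi=1  c=14→chi=1,T=3,p=0
L=6*4+3=27  i=1*4+1*2+0=6

27,6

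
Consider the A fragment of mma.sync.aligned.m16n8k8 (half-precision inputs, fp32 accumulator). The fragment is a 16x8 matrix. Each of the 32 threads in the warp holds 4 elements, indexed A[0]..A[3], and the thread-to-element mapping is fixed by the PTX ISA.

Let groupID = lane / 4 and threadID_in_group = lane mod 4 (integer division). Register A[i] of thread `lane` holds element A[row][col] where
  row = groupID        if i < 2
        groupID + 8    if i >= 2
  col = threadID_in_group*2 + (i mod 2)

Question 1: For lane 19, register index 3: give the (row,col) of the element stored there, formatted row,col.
L=19→G=19>>2=4, T=19&3=3
[3]→row 4+8=12  col 3·2+1=7

12,7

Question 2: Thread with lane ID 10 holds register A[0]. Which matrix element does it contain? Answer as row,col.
lane 10→10/4=2, 10 mod 4=2
i=0  r:2+0→2  c:2·2+0→4

2,4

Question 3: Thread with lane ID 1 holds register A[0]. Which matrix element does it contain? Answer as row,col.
0,2

L=1->gid=1>>2=0, tid=1&3=1
[0]->row 0+0=0  col 1·2+0=2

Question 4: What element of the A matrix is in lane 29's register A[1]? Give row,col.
7,3

lane 29->29/4=7, 29 mod 4=1
i=1  r:7+0->7  c:2·1+1->3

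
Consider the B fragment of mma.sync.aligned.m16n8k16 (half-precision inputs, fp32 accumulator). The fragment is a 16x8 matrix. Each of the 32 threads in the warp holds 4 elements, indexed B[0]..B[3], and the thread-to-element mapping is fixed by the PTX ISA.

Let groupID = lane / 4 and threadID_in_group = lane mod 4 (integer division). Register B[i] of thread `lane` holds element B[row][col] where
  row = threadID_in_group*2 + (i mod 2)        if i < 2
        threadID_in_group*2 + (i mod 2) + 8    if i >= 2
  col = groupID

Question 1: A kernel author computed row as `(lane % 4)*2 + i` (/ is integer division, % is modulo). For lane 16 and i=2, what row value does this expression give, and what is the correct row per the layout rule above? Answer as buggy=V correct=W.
buggy=2 correct=8

`(lane % 4)*2 + i`[16,2]→2
16: G=4,T=0
[2] (0*2+0+8,4) = (8,4)
row: 2 vs 8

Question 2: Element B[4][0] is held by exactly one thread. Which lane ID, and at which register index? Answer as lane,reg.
2,0

c: 0->gid=0  r: 4->r8=0,tid=2,i&1=0
L=0*4+2=2  i=0*2+0=0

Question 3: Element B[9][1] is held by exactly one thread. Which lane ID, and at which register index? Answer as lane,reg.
c: 1->gid=1  r: 9->r8=1,tid=0,i&1=1
L=1*4+0=4  i=1*2+1=3

4,3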